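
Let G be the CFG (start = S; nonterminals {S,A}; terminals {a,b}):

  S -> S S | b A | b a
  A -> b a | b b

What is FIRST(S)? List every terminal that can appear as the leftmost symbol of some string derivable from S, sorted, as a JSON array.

Compute FIRST by fixpoint:
iter 1:
  A via A→b a: +{b}
  S via S→b A: +{b}
  FIRST(S)={b}  FIRST(A)={b}
iter 2: — fixpoint
  FIRST(S)={b}  FIRST(A)={b}

FIRST(S) = ["b"]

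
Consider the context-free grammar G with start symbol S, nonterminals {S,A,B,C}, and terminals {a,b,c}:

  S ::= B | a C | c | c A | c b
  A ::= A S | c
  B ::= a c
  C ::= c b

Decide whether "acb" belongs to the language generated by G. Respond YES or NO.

Convert to CNF:
  S -> T0 C | T0 T1 | T1 A | T1 T2 | c
  A -> A S | c
  B -> T0 T1
  C -> T1 T2
  T0 -> a
  T1 -> c
  T2 -> b

Fill CYK table bottom-up:
  [0..0]={T0}  "a"  orig:{}
  [1..1]={A,S,T1}  "c"  orig:{A,S}
  [2..2]={T2}  "b"  orig:{}
  [0..1]={B,S}  "ac"
  [1..2]={C,S}  "cb"
  [0..2]={S}  "acb"

S ∈ T[0,2] ⇒ YES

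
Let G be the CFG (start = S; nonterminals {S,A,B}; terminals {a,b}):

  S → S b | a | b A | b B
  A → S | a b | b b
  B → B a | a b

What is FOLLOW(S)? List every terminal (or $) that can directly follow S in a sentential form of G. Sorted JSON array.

Compute FIRST by fixpoint:
[1]
  A via A→a b: +{a}
  A via A→b b: +{b}
  B via B→a b: +{a}
  S via S→a: +{a}
  S via S→b A: +{b}
  S: {a,b}  A: {a,b}  B: {a}
[2] (no change)
  S: {a,b}  A: {a,b}  B: {a}

FOLLOW iteration:
initialize: $ ∈ FOLLOW(S)
pass 1:
  B→B a: FOLLOW(B) ⊇ FIRST(a) = {a}; new: +{a}
  S→S b: FOLLOW(S) ⊇ FIRST(b) = {b}; new: +{b}
  S→b A: FOLLOW(A) ⊇ FOLLOW(S) ⊇ {$,b}; new: +{$,b}
  S→b B: FOLLOW(B) ⊇ FOLLOW(S) ⊇ {$,b}; new: +{$,b}
  FOLLOW(S)={$,b}  FOLLOW(A)={$,b}  FOLLOW(B)={$,a,b}
pass 2: (stable)
  FOLLOW(S)={$,b}  FOLLOW(A)={$,b}  FOLLOW(B)={$,a,b}

FOLLOW(S) = ["$", "b"]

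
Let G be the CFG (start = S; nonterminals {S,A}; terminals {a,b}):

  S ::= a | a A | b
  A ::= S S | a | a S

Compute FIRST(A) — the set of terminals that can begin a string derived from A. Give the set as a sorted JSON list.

FIRST iteration:
iter 1:
  A via A→a: +{a}
  S via S→a: +{a}
  S via S→b: +{b}
  FIRST(S)={a,b}  FIRST(A)={a}
iter 2:
  A via A→S S: +{b}
  FIRST(S)={a,b}  FIRST(A)={a,b}
iter 3: — fixpoint
  FIRST(S)={a,b}  FIRST(A)={a,b}

FIRST(A) = ["a", "b"]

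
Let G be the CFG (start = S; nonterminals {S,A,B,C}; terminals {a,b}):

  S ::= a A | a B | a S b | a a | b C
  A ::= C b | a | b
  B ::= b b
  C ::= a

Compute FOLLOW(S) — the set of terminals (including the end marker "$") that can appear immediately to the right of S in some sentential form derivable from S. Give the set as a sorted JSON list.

Compute FIRST by fixpoint:
[1]
  A via A→a: +{a}
  A via A→b: +{b}
  B via B→b b: +{b}
  C via C→a: +{a}
  S via S→a A: +{a}
  S via S→b C: +{b}
  FIRST[S]={a,b}  FIRST[A]={a,b}  FIRST[B]={b}  FIRST[C]={a}
[2] — fixpoint
  FIRST[S]={a,b}  FIRST[A]={a,b}  FIRST[B]={b}  FIRST[C]={a}

FOLLOW sets:
FOLLOW(S) := {$}
iter 1:
  A→C b: FOLLOW(C) ⊇ FIRST(b) = {b}; new: +{b}
  S→a A: FOLLOW(A) ⊇ FOLLOW(S) ⊇ {$}; new: +{$}
  S→a B: FOLLOW(B) ⊇ FOLLOW(S) ⊇ {$}; new: +{$}
  S→a S b: FOLLOW(S) ⊇ FIRST(b) = {b}; new: +{b}
  S→b C: FOLLOW(C) ⊇ FOLLOW(S) ⊇ {$,b}; new: +{$}
  S: {$,b}  A: {$}  B: {$}  C: {$,b}
iter 2:
  S→a A: FOLLOW(A) ⊇ FOLLOW(S) ⊇ {$,b}; new: +{b}
  S→a B: FOLLOW(B) ⊇ FOLLOW(S) ⊇ {$,b}; new: +{b}
  S: {$,b}  A: {$,b}  B: {$,b}  C: {$,b}
iter 3: done
  S: {$,b}  A: {$,b}  B: {$,b}  C: {$,b}

FOLLOW(S) = ["$", "b"]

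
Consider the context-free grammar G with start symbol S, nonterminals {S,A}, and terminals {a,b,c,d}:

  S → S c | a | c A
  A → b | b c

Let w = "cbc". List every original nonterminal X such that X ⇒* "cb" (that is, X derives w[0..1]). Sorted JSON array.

Convert to CNF:
  S -> S T1 | T1 A | a
  A -> T0 T1 | b
  T0 -> b
  T1 -> c

CYK fill — only the sub-triangle for w[0..1]:
  T[0,0] 'c' = {T1}  orig:{}
  T[1,1] 'b' = {A,T0}  orig:{A}
  T[0,1] 'cb' = {S}

Original NTs in T[0,1] deriving "cb": ["S"]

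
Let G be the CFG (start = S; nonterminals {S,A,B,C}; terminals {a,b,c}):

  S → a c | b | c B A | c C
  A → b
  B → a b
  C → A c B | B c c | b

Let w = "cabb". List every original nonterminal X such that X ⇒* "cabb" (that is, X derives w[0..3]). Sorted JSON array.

CNF form of G:
  S -> T0 T2 | T2 C | T2 X5 | b
  A -> b
  B -> T0 T1
  C -> A X3 | B X4 | b
  T0 -> a
  T1 -> b
  T2 -> c
  X3 -> T2 B
  X4 -> T2 T2
  X5 -> B A

CYK fill (cells [i..j] with 0 ≤ i ≤ j ≤ 3 only):
  T[0,0] 'c' = {T2}  orig:{}
  T[1,1] 'a' = {T0}  orig:{}
  T[2,2] 'b' = {A,C,S,T1}  orig:{A,C,S}
  T[3,3] 'b' = {A,C,S,T1}  orig:{A,C,S}
  T[0,1] 'ca' = ∅
  T[1,2] 'ab' = {B}
  T[2,3] 'bb' = ∅
  T[0,2] 'cab' = {X3}  orig:{}
  T[1,3] 'abb' = {X5}  orig:{}
  T[0,3] 'cabb' = {S}

Original NTs in T[0,3] deriving "cabb": ["S"]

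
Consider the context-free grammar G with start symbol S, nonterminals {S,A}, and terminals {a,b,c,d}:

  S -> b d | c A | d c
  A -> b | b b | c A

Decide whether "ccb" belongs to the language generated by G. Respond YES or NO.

CNF form of G:
  S -> T0 T2 | T1 A | T2 T1
  A -> T0 T0 | T1 A | b
  T0 -> b
  T1 -> c
  T2 -> d

CYK table (by increasing span):
  [0..0]={T1}  "c"  orig:{}
  [1..1]={T1}  "c"  orig:{}
  [2..2]={A,T0}  "b"  orig:{A}
  [0..1]=∅  "cc"
  [1..2]={A,S}  "cb"
  [0..2]={A,S}  "ccb"

S ∈ T[0,2] ⇒ YES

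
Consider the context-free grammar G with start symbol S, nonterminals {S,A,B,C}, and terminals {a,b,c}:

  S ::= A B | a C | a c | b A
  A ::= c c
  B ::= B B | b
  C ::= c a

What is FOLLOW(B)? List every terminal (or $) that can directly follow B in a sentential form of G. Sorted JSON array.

Compute FIRST by fixpoint:
iter 1:
  A via A→c c: +{c}
  B via B→b: +{b}
  C via C→c a: +{c}
  S via S→A B: +{c}
  S via S→a C: +{a}
  S via S→b A: +{b}
  FIRST(S)={a,b,c}  FIRST(A)={c}  FIRST(B)={b}  FIRST(C)={c}
iter 2: (stable)
  FIRST(S)={a,b,c}  FIRST(A)={c}  FIRST(B)={b}  FIRST(C)={c}

Compute FOLLOW by fixpoint:
FOLLOW(S) := {$}
round 1:
  B→B B: FOLLOW(B) ⊇ FIRST(B) = {b}; new: +{b}
  S→A B: FOLLOW(A) ⊇ FIRST(B) = {b}; new: +{b}
  S→A B: FOLLOW(B) ⊇ FOLLOW(S) ⊇ {$}; new: +{$}
  S→a C: FOLLOW(C) ⊇ FOLLOW(S) ⊇ {$}; new: +{$}
  S→b A: FOLLOW(A) ⊇ FOLLOW(S) ⊇ {$}; new: +{$}
  FOLLOW(S)={$}  FOLLOW(A)={$,b}  FOLLOW(B)={$,b}  FOLLOW(C)={$}
round 2: done
  FOLLOW(S)={$}  FOLLOW(A)={$,b}  FOLLOW(B)={$,b}  FOLLOW(C)={$}

FOLLOW(B) = ["$", "b"]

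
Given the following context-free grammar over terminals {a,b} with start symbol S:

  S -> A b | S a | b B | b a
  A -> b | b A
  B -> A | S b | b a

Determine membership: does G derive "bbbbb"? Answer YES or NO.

Convert to CNF:
  S -> A T0 | S T1 | T0 B | T0 T1
  A -> T0 A | b
  B -> S T0 | T0 A | T0 T1 | b
  T0 -> b
  T1 -> a

CYK table (by increasing span):
  [0..0]={A,B,T0}  "b"  orig:{A,B}
  [1..1]={A,B,T0}  "b"  orig:{A,B}
  [2..2]={A,B,T0}  "b"  orig:{A,B}
  [3..3]={A,B,T0}  "b"  orig:{A,B}
  [4..4]={A,B,T0}  "b"  orig:{A,B}
  [0..1]={A,B,S}  "bb"
  [1..2]={A,B,S}  "bb"
  [2..3]={A,B,S}  "bb"
  [3..4]={A,B,S}  "bb"
  [0..2]={A,B,S}  "bbb"
  [1..3]={A,B,S}  "bbb"
  [2..4]={A,B,S}  "bbb"
  [0..3]={A,B,S}  "bbbb"
  [1..4]={A,B,S}  "bbbb"
  [0..4]={A,B,S}  "bbbbb"

S ∈ T[0,4] ⇒ YES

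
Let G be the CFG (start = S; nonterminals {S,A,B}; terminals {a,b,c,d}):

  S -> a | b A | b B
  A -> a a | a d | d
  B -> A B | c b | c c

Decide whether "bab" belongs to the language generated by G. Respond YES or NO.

CNF form of G:
  S -> T3 A | T3 B | a
  A -> T0 T0 | T0 T1 | d
  B -> A B | T2 T2 | T2 T3
  T0 -> a
  T1 -> d
  T2 -> c
  T3 -> b

CYK table (by increasing span):
  T[0,0] 'b' = {T3}  orig:{}
  T[1,1] 'a' = {S,T0}  orig:{S}
  T[2,2] 'b' = {T3}  orig:{}
  T[0,1] 'ba' = ∅
  T[1,2] 'ab' = ∅
  T[0,2] 'bab' = ∅

S ∉ T[0,2] ⇒ NO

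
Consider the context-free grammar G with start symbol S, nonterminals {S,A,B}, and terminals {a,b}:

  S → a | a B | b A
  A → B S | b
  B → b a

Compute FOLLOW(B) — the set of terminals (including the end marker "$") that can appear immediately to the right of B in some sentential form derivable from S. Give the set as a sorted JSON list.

Compute FIRST by fixpoint:
[1]
  A via A→b: +{b}
  B via B→b a: +{b}
  S via S→a: +{a}
  S via S→b A: +{b}
  FIRST(S)={a,b}  FIRST(A)={b}  FIRST(B)={b}
[2] (stable)
  FIRST(S)={a,b}  FIRST(A)={b}  FIRST(B)={b}

FOLLOW sets:
initialize: $ ∈ FOLLOW(S)
[1]
  A→B S: FOLLOW(B) ⊇ FIRST(S) = {a,b}; new: +{a,b}
  S→a B: FOLLOW(B) ⊇ FOLLOW(S) ⊇ {$}; new: +{$}
  S→b A: FOLLOW(A) ⊇ FOLLOW(S) ⊇ {$}; new: +{$}
  S: {$}  A: {$}  B: {$,a,b}
[2] (stable)
  S: {$}  A: {$}  B: {$,a,b}

FOLLOW(B) = ["$", "a", "b"]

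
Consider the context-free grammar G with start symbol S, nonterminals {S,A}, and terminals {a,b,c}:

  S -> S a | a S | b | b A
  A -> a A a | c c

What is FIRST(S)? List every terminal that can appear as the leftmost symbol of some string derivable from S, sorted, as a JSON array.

FIRST iteration:
round 1:
  A via A→a A a: +{a}
  A via A→c c: +{c}
  S via S→a S: +{a}
  S via S→b: +{b}
  FIRST[S]={a,b}  FIRST[A]={a,c}
round 2: done
  FIRST[S]={a,b}  FIRST[A]={a,c}

FIRST(S) = ["a", "b"]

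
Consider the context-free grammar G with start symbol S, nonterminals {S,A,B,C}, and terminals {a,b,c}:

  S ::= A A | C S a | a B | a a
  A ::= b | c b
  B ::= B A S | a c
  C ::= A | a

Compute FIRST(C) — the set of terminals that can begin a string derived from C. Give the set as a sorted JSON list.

Compute FIRST by fixpoint:
round 1:
  A via A→b: +{b}
  A via A→c b: +{c}
  B via B→a c: +{a}
  C via C→A: +{b,c}
  C via C→a: +{a}
  S via S→A A: +{b,c}
  S via S→C S a: +{a}
  FIRST(S)={a,b,c}  FIRST(A)={b,c}  FIRST(B)={a}  FIRST(C)={a,b,c}
round 2: done
  FIRST(S)={a,b,c}  FIRST(A)={b,c}  FIRST(B)={a}  FIRST(C)={a,b,c}

FIRST(C) = ["a", "b", "c"]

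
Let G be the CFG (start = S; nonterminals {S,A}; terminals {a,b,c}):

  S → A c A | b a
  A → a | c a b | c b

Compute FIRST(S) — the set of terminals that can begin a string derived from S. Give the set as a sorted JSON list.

FIRST sets, iterate to fixpoint:
[1]
  A via A→a: +{a}
  A via A→c a b: +{c}
  S via S→A c A: +{a,c}
  S via S→b a: +{b}
  FIRST[S]={a,b,c}  FIRST[A]={a,c}
[2] — fixpoint
  FIRST[S]={a,b,c}  FIRST[A]={a,c}

FIRST(S) = ["a", "b", "c"]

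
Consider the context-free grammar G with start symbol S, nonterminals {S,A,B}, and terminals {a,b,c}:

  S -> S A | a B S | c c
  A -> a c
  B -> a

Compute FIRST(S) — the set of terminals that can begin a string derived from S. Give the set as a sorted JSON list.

FIRST sets, iterate to fixpoint:
round 1:
  A via A→a c: +{a}
  B via B→a: +{a}
  S via S→a B S: +{a}
  S via S→c c: +{c}
  FIRST(S)={a,c}  FIRST(A)={a}  FIRST(B)={a}
round 2: done
  FIRST(S)={a,c}  FIRST(A)={a}  FIRST(B)={a}

FIRST(S) = ["a", "c"]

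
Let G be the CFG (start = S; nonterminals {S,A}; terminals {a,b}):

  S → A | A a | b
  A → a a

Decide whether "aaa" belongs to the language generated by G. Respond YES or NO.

CNF form of G:
  S -> A T0 | T0 T0 | b
  A -> T0 T0
  T0 -> a

Fill CYK table bottom-up:
  cell(0,0) a: {T0}  orig:{}
  cell(1,1) a: {T0}  orig:{}
  cell(2,2) a: {T0}  orig:{}
  cell(0,1) aa: {A,S}
  cell(1,2) aa: {A,S}
  cell(0,2) aaa: {S}

S ∈ T[0,2] ⇒ YES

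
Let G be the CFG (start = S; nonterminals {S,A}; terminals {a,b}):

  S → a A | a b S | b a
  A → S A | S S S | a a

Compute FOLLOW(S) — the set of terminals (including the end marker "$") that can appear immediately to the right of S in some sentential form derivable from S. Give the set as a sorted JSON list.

Compute FIRST by fixpoint:
pass 1:
  A via A→a a: +{a}
  S via S→a A: +{a}
  S via S→b a: +{b}
  S: {a,b}  A: {a}
pass 2:
  A via A→S A: +{b}
  S: {a,b}  A: {a,b}
pass 3: — fixpoint
  S: {a,b}  A: {a,b}

FOLLOW iteration:
initialize: $ ∈ FOLLOW(S)
pass 1:
  A→S A: FOLLOW(S) ⊇ FIRST(A) = {a,b}; new: +{a,b}
  S→a A: FOLLOW(A) ⊇ FOLLOW(S) ⊇ {$,a,b}; new: +{$,a,b}
  S: {$,a,b}  A: {$,a,b}
pass 2: (stable)
  S: {$,a,b}  A: {$,a,b}

FOLLOW(S) = ["$", "a", "b"]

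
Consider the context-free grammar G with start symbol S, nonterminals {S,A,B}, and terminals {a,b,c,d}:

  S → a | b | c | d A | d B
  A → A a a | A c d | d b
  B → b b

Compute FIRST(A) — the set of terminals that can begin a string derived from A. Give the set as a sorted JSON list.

FIRST iteration:
pass 1:
  A via A→d b: +{d}
  B via B→b b: +{b}
  S via S→a: +{a}
  S via S→b: +{b}
  S via S→c: +{c}
  S via S→d A: +{d}
  FIRST[S]={a,b,c,d}  FIRST[A]={d}  FIRST[B]={b}
pass 2: (stable)
  FIRST[S]={a,b,c,d}  FIRST[A]={d}  FIRST[B]={b}

FIRST(A) = ["d"]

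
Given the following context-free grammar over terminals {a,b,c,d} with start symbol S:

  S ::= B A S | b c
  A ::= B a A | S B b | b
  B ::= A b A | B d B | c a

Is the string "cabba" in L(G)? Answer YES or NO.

Convert to CNF:
  S -> B X8 | T1 T3
  A -> B X4 | S X5 | b
  B -> A X6 | B X7 | T3 T0
  T0 -> a
  T1 -> b
  T2 -> d
  T3 -> c
  X4 -> T0 A
  X5 -> B T1
  X6 -> T1 A
  X7 -> T2 B
  X8 -> A S

CYK table (by increasing span):
  T[0,0] 'c' = {T3}  orig:{}
  T[1,1] 'a' = {T0}  orig:{}
  T[2,2] 'b' = {A,T1}  orig:{A}
  T[3,3] 'b' = {A,T1}  orig:{A}
  T[4,4] 'a' = {T0}  orig:{}
  T[0,1] 'ca' = {B}
  T[1,2] 'ab' = {X4}  orig:{}
  T[2,3] 'bb' = {X6}  orig:{}
  T[3,4] 'ba' = ∅
  T[0,2] 'cab' = {X5}  orig:{}
  T[1,3] 'abb' = ∅
  T[2,4] 'bba' = ∅
  T[0,3] 'cabb' = ∅
  T[1,4] 'abba' = ∅
  T[0,4] 'cabba' = ∅

S ∉ T[0,4] ⇒ NO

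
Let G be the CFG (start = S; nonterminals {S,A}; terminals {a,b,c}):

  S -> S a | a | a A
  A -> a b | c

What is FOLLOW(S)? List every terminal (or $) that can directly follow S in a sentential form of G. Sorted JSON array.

FIRST iteration:
round 1:
  A via A→a b: +{a}
  A via A→c: +{c}
  S via S→a: +{a}
  FIRST[S]={a}  FIRST[A]={a,c}
round 2: (stable)
  FIRST[S]={a}  FIRST[A]={a,c}

Compute FOLLOW by fixpoint:
FOLLOW(S) := {$}
pass 1:
  S→S a: FOLLOW(S) ⊇ FIRST(a) = {a}; new: +{a}
  S→a A: FOLLOW(A) ⊇ FOLLOW(S) ⊇ {$,a}; new: +{$,a}
  FOLLOW(S)={$,a}  FOLLOW(A)={$,a}
pass 2: done
  FOLLOW(S)={$,a}  FOLLOW(A)={$,a}

FOLLOW(S) = ["$", "a"]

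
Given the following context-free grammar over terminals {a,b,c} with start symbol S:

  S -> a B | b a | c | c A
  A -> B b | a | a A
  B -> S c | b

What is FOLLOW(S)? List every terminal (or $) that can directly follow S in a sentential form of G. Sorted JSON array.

Compute FIRST by fixpoint:
round 1:
  A via A→a: +{a}
  B via B→b: +{b}
  S via S→a B: +{a}
  S via S→b a: +{b}
  S via S→c: +{c}
  FIRST(S)={a,b,c}  FIRST(A)={a}  FIRST(B)={b}
round 2:
  A via A→B b: +{b}
  B via B→S c: +{a,c}
  FIRST(S)={a,b,c}  FIRST(A)={a,b}  FIRST(B)={a,b,c}
round 3:
  A via A→B b: +{c}
  FIRST(S)={a,b,c}  FIRST(A)={a,b,c}  FIRST(B)={a,b,c}
round 4: — fixpoint
  FIRST(S)={a,b,c}  FIRST(A)={a,b,c}  FIRST(B)={a,b,c}

FOLLOW iteration:
initialize: $ ∈ FOLLOW(S)
round 1:
  A→B b: FOLLOW(B) ⊇ FIRST(b) = {b}; new: +{b}
  B→S c: FOLLOW(S) ⊇ FIRST(c) = {c}; new: +{c}
  S→a B: FOLLOW(B) ⊇ FOLLOW(S) ⊇ {$,c}; new: +{$,c}
  S→c A: FOLLOW(A) ⊇ FOLLOW(S) ⊇ {$,c}; new: +{$,c}
  FOLLOW(S)={$,c}  FOLLOW(A)={$,c}  FOLLOW(B)={$,b,c}
round 2: — fixpoint
  FOLLOW(S)={$,c}  FOLLOW(A)={$,c}  FOLLOW(B)={$,b,c}

FOLLOW(S) = ["$", "c"]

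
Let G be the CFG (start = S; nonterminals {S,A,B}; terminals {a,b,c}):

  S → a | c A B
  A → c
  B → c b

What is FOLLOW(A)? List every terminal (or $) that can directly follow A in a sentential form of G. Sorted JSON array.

Compute FIRST by fixpoint:
[1]
  A via A→c: +{c}
  B via B→c b: +{c}
  S via S→a: +{a}
  S via S→c A B: +{c}
  FIRST(S)={a,c}  FIRST(A)={c}  FIRST(B)={c}
[2] done
  FIRST(S)={a,c}  FIRST(A)={c}  FIRST(B)={c}

FOLLOW sets:
FOLLOW(S) := {$}
[1]
  S→c A B: FOLLOW(A) ⊇ FIRST(B) = {c}; new: +{c}
  S→c A B: FOLLOW(B) ⊇ FOLLOW(S) ⊇ {$}; new: +{$}
  FOLLOW[S]={$}  FOLLOW[A]={c}  FOLLOW[B]={$}
[2] (stable)
  FOLLOW[S]={$}  FOLLOW[A]={c}  FOLLOW[B]={$}

FOLLOW(A) = ["c"]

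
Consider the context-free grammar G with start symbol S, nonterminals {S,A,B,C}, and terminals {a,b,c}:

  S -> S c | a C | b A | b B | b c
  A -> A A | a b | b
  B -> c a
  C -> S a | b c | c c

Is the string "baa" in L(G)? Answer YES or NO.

Convert to CNF:
  S -> S T2 | T0 C | T1 A | T1 B | T1 T2
  A -> A A | T0 T1 | b
  B -> T2 T0
  C -> S T0 | T1 T2 | T2 T2
  T0 -> a
  T1 -> b
  T2 -> c

Fill CYK table bottom-up:
  T[0,0] 'b' = {A,T1}  orig:{A}
  T[1,1] 'a' = {T0}  orig:{}
  T[2,2] 'a' = {T0}  orig:{}
  T[0,1] 'ba' = ∅
  T[1,2] 'aa' = ∅
  T[0,2] 'baa' = ∅

S ∉ T[0,2] ⇒ NO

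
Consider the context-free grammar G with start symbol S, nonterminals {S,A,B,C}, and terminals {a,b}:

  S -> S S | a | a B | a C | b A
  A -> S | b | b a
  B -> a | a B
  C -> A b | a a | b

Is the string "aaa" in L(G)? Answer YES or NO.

CNF form of G:
  S -> S S | T0 B | T0 C | T1 A | a
  A -> S S | T0 B | T0 C | T1 A | T1 T0 | a | b
  B -> T0 B | a
  C -> A T1 | T0 T0 | b
  T0 -> a
  T1 -> b

Fill CYK table bottom-up:
  T[0,0] 'a' = {A,B,S,T0}  orig:{A,B,S}
  T[1,1] 'a' = {A,B,S,T0}  orig:{A,B,S}
  T[2,2] 'a' = {A,B,S,T0}  orig:{A,B,S}
  T[0,1] 'aa' = {A,B,C,S}
  T[1,2] 'aa' = {A,B,C,S}
  T[0,2] 'aaa' = {A,B,S}

S ∈ T[0,2] ⇒ YES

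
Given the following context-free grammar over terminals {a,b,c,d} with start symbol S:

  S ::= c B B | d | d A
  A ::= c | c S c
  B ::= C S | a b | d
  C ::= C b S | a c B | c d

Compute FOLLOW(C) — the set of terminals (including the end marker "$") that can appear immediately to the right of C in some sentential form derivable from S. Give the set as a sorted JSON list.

Compute FIRST by fixpoint:
round 1:
  A via A→c: +{c}
  B via B→a b: +{a}
  B via B→d: +{d}
  C via C→a c B: +{a}
  C via C→c d: +{c}
  S via S→c B B: +{c}
  S via S→d: +{d}
  FIRST(S)={c,d}  FIRST(A)={c}  FIRST(B)={a,d}  FIRST(C)={a,c}
round 2:
  B via B→C S: +{c}
  FIRST(S)={c,d}  FIRST(A)={c}  FIRST(B)={a,c,d}  FIRST(C)={a,c}
round 3: (stable)
  FIRST(S)={c,d}  FIRST(A)={c}  FIRST(B)={a,c,d}  FIRST(C)={a,c}

FOLLOW sets:
initialize: $ ∈ FOLLOW(S)
iter 1:
  A→c S c: FOLLOW(S) ⊇ FIRST(c) = {c}; new: +{c}
  B→C S: FOLLOW(C) ⊇ FIRST(S) = {c,d}; new: +{c,d}
  C→C b S: FOLLOW(C) ⊇ FIRST(b) = {b}; new: +{b}
  C→C b S: FOLLOW(S) ⊇ FOLLOW(C) ⊇ {b,c,d}; new: +{b,d}
  C→a c B: FOLLOW(B) ⊇ FOLLOW(C) ⊇ {b,c,d}; new: +{b,c,d}
  S→c B B: FOLLOW(B) ⊇ FIRST(B) = {a,c,d}; new: +{a}
  S→c B B: FOLLOW(B) ⊇ FOLLOW(S) ⊇ {$,b,c,d}; new: +{$}
  S→d A: FOLLOW(A) ⊇ FOLLOW(S) ⊇ {$,b,c,d}; new: +{$,b,c,d}
  S: {$,b,c,d}  A: {$,b,c,d}  B: {$,a,b,c,d}  C: {b,c,d}
iter 2:
  B→C S: FOLLOW(S) ⊇ FOLLOW(B) ⊇ {$,a,b,c,d}; new: +{a}
  S→d A: FOLLOW(A) ⊇ FOLLOW(S) ⊇ {$,a,b,c,d}; new: +{a}
  S: {$,a,b,c,d}  A: {$,a,b,c,d}  B: {$,a,b,c,d}  C: {b,c,d}
iter 3: done
  S: {$,a,b,c,d}  A: {$,a,b,c,d}  B: {$,a,b,c,d}  C: {b,c,d}

FOLLOW(C) = ["b", "c", "d"]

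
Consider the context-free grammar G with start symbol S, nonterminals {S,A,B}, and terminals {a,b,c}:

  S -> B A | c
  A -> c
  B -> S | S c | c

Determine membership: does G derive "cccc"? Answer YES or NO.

Convert to CNF:
  S -> B A | c
  A -> c
  B -> B A | S T0 | c
  T0 -> c

CYK fill:
  [0..0]={A,B,S,T0}  "c"  orig:{A,B,S}
  [1..1]={A,B,S,T0}  "c"  orig:{A,B,S}
  [2..2]={A,B,S,T0}  "c"  orig:{A,B,S}
  [3..3]={A,B,S,T0}  "c"  orig:{A,B,S}
  [0..1]={B,S}  "cc"
  [1..2]={B,S}  "cc"
  [2..3]={B,S}  "cc"
  [0..2]={B,S}  "ccc"
  [1..3]={B,S}  "ccc"
  [0..3]={B,S}  "cccc"

S ∈ T[0,3] ⇒ YES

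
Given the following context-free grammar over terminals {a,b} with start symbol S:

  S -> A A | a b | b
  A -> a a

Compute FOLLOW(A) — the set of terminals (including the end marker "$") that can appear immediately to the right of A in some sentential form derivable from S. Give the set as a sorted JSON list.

FIRST sets, iterate to fixpoint:
iter 1:
  A via A→a a: +{a}
  S via S→A A: +{a}
  S via S→b: +{b}
  FIRST[S]={a,b}  FIRST[A]={a}
iter 2: (no change)
  FIRST[S]={a,b}  FIRST[A]={a}

Compute FOLLOW by fixpoint:
initialize: $ ∈ FOLLOW(S)
iter 1:
  S→A A: FOLLOW(A) ⊇ FIRST(A) = {a}; new: +{a}
  S→A A: FOLLOW(A) ⊇ FOLLOW(S) ⊇ {$}; new: +{$}
  FOLLOW(S)={$}  FOLLOW(A)={$,a}
iter 2: done
  FOLLOW(S)={$}  FOLLOW(A)={$,a}

FOLLOW(A) = ["$", "a"]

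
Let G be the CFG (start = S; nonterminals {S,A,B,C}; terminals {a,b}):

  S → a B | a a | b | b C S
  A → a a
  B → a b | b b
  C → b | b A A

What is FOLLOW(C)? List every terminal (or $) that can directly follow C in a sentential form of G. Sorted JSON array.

FIRST sets, iterate to fixpoint:
iter 1:
  A via A→a a: +{a}
  B via B→a b: +{a}
  B via B→b b: +{b}
  C via C→b: +{b}
  S via S→a B: +{a}
  S via S→b: +{b}
  FIRST[S]={a,b}  FIRST[A]={a}  FIRST[B]={a,b}  FIRST[C]={b}
iter 2: — fixpoint
  FIRST[S]={a,b}  FIRST[A]={a}  FIRST[B]={a,b}  FIRST[C]={b}

Compute FOLLOW by fixpoint:
seed FOLLOW(S) with $
iter 1:
  C→b A A: FOLLOW(A) ⊇ FIRST(A) = {a}; new: +{a}
  S→a B: FOLLOW(B) ⊇ FOLLOW(S) ⊇ {$}; new: +{$}
  S→b C S: FOLLOW(C) ⊇ FIRST(S) = {a,b}; new: +{a,b}
  S: {$}  A: {a}  B: {$}  C: {a,b}
iter 2:
  C→b A A: FOLLOW(A) ⊇ FOLLOW(C) ⊇ {a,b}; new: +{b}
  S: {$}  A: {a,b}  B: {$}  C: {a,b}
iter 3: (stable)
  S: {$}  A: {a,b}  B: {$}  C: {a,b}

FOLLOW(C) = ["a", "b"]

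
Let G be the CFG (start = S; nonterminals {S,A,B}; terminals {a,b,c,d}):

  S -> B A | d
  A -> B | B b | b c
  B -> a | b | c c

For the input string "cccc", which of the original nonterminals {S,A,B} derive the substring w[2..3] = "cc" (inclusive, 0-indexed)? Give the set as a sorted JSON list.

Convert to CNF:
  S -> B A | d
  A -> B T0 | T0 T1 | T1 T1 | a | b
  B -> T1 T1 | a | b
  T0 -> b
  T1 -> c

CYK table (by increasing span) — only the sub-triangle for w[2..3]:
  cell(2,2) c: {T1}  orig:{}
  cell(3,3) c: {T1}  orig:{}
  cell(2,3) cc: {A,B}

Original NTs in T[2,3] deriving "cc": ["A", "B"]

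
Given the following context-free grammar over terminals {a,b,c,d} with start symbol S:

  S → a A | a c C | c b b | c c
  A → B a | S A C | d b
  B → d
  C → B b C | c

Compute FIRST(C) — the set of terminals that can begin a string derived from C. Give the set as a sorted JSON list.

FIRST sets, iterate to fixpoint:
pass 1:
  A via A→d b: +{d}
  B via B→d: +{d}
  C via C→B b C: +{d}
  C via C→c: +{c}
  S via S→a A: +{a}
  S via S→c b b: +{c}
  FIRST(S)={a,c}  FIRST(A)={d}  FIRST(B)={d}  FIRST(C)={c,d}
pass 2:
  A via A→S A C: +{a,c}
  FIRST(S)={a,c}  FIRST(A)={a,c,d}  FIRST(B)={d}  FIRST(C)={c,d}
pass 3: — fixpoint
  FIRST(S)={a,c}  FIRST(A)={a,c,d}  FIRST(B)={d}  FIRST(C)={c,d}

FIRST(C) = ["c", "d"]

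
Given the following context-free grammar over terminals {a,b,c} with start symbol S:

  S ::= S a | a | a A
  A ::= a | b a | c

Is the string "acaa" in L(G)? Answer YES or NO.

Convert to CNF:
  S -> S T1 | T1 A | a
  A -> T0 T1 | a | c
  T0 -> b
  T1 -> a

Fill CYK table bottom-up:
  T[0,0] 'a' = {A,S,T1}  orig:{A,S}
  T[1,1] 'c' = {A}
  T[2,2] 'a' = {A,S,T1}  orig:{A,S}
  T[3,3] 'a' = {A,S,T1}  orig:{A,S}
  T[0,1] 'ac' = {S}
  T[1,2] 'ca' = ∅
  T[2,3] 'aa' = {S}
  T[0,2] 'aca' = {S}
  T[1,3] 'caa' = ∅
  T[0,3] 'acaa' = {S}

S ∈ T[0,3] ⇒ YES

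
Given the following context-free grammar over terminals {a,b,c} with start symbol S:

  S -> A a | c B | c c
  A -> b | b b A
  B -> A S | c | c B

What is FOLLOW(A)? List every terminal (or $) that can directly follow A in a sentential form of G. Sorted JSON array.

FIRST iteration:
round 1:
  A via A→b: +{b}
  B via B→A S: +{b}
  B via B→c: +{c}
  S via S→A a: +{b}
  S via S→c B: +{c}
  S: {b,c}  A: {b}  B: {b,c}
round 2: done
  S: {b,c}  A: {b}  B: {b,c}

FOLLOW sets:
seed FOLLOW(S) with $
iter 1:
  B→A S: FOLLOW(A) ⊇ FIRST(S) = {b,c}; new: +{b,c}
  S→A a: FOLLOW(A) ⊇ FIRST(a) = {a}; new: +{a}
  S→c B: FOLLOW(B) ⊇ FOLLOW(S) ⊇ {$}; new: +{$}
  FOLLOW[S]={$}  FOLLOW[A]={a,b,c}  FOLLOW[B]={$}
iter 2: — fixpoint
  FOLLOW[S]={$}  FOLLOW[A]={a,b,c}  FOLLOW[B]={$}

FOLLOW(A) = ["a", "b", "c"]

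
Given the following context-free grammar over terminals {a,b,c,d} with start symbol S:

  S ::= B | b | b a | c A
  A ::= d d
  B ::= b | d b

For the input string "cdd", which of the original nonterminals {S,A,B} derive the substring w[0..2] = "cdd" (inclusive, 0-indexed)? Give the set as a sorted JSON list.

Convert to CNF:
  S -> T0 T1 | T1 T2 | T3 A | b
  A -> T0 T0
  B -> T0 T1 | b
  T0 -> d
  T1 -> b
  T2 -> a
  T3 -> c

CYK fill, restricted to cells inside w[0..2]:
  T[0,0] 'c' = {T3}  orig:{}
  T[1,1] 'd' = {T0}  orig:{}
  T[2,2] 'd' = {T0}  orig:{}
  T[0,1] 'cd' = ∅
  T[1,2] 'dd' = {A}
  T[0,2] 'cdd' = {S}

Original NTs in T[0,2] deriving "cdd": ["S"]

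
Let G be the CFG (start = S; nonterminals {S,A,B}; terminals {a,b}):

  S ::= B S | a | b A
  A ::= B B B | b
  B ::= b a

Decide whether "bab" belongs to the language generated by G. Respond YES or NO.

CNF form of G:
  S -> B S | T0 A | a
  A -> B X2 | b
  B -> T0 T1
  T0 -> b
  T1 -> a
  X2 -> B B

CYK table (by increasing span):
  [0..0]={A,T0}  "b"  orig:{A}
  [1..1]={S,T1}  "a"  orig:{S}
  [2..2]={A,T0}  "b"  orig:{A}
  [0..1]={B}  "ba"
  [1..2]=∅  "ab"
  [0..2]=∅  "bab"

S ∉ T[0,2] ⇒ NO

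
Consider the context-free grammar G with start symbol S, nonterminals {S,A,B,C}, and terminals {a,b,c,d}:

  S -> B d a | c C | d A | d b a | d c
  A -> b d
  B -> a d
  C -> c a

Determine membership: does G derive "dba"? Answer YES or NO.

CNF form of G:
  S -> B X4 | T1 A | T1 T3 | T1 X5 | T3 C
  A -> T0 T1
  B -> T2 T1
  C -> T3 T2
  T0 -> b
  T1 -> d
  T2 -> a
  T3 -> c
  X4 -> T1 T2
  X5 -> T0 T2

CYK fill:
  T[0,0] 'd' = {T1}  orig:{}
  T[1,1] 'b' = {T0}  orig:{}
  T[2,2] 'a' = {T2}  orig:{}
  T[0,1] 'db' = ∅
  T[1,2] 'ba' = {X5}  orig:{}
  T[0,2] 'dba' = {S}

S ∈ T[0,2] ⇒ YES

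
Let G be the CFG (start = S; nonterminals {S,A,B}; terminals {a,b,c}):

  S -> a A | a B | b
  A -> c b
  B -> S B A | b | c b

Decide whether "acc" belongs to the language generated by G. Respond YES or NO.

CNF form of G:
  S -> T2 A | T2 B | b
  A -> T0 T1
  B -> S X3 | T0 T1 | b
  T0 -> c
  T1 -> b
  T2 -> a
  X3 -> B A

CYK table (by increasing span):
  [0..0]={T2}  "a"  orig:{}
  [1..1]={T0}  "c"  orig:{}
  [2..2]={T0}  "c"  orig:{}
  [0..1]=∅  "ac"
  [1..2]=∅  "cc"
  [0..2]=∅  "acc"

S ∉ T[0,2] ⇒ NO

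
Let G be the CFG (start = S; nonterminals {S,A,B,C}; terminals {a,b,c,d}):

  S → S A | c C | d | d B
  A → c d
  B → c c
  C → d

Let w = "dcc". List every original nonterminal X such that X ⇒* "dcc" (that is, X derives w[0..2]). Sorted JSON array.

Convert to CNF:
  S -> S A | T0 C | T1 B | d
  A -> T0 T1
  B -> T0 T0
  C -> d
  T0 -> c
  T1 -> d

Fill CYK table bottom-up, restricted to cells inside w[0..2]:
  cell(0,0) d: {C,S,T1}  orig:{C,S}
  cell(1,1) c: {T0}  orig:{}
  cell(2,2) c: {T0}  orig:{}
  cell(0,1) dc: ∅
  cell(1,2) cc: {B}
  cell(0,2) dcc: {S}

Original NTs in T[0,2] deriving "dcc": ["S"]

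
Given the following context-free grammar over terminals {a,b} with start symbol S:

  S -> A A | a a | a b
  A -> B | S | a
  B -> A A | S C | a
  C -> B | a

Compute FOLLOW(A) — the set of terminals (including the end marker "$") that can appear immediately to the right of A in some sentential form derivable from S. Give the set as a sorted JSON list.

FIRST iteration:
iter 1:
  A via A→a: +{a}
  B via B→A A: +{a}
  C via C→B: +{a}
  S via S→A A: +{a}
  FIRST(S)={a}  FIRST(A)={a}  FIRST(B)={a}  FIRST(C)={a}
iter 2: done
  FIRST(S)={a}  FIRST(A)={a}  FIRST(B)={a}  FIRST(C)={a}

Compute FOLLOW by fixpoint:
FOLLOW(S) := {$}
round 1:
  B→A A: FOLLOW(A) ⊇ FIRST(A) = {a}; new: +{a}
  B→S C: FOLLOW(S) ⊇ FIRST(C) = {a}; new: +{a}
  S→A A: FOLLOW(A) ⊇ FOLLOW(S) ⊇ {$,a}; new: +{$}
  S: {$,a}  A: {$,a}  B: {}  C: {}
round 2:
  A→B: FOLLOW(B) ⊇ FOLLOW(A) ⊇ {$,a}; new: +{$,a}
  B→S C: FOLLOW(C) ⊇ FOLLOW(B) ⊇ {$,a}; new: +{$,a}
  S: {$,a}  A: {$,a}  B: {$,a}  C: {$,a}
round 3: — fixpoint
  S: {$,a}  A: {$,a}  B: {$,a}  C: {$,a}

FOLLOW(A) = ["$", "a"]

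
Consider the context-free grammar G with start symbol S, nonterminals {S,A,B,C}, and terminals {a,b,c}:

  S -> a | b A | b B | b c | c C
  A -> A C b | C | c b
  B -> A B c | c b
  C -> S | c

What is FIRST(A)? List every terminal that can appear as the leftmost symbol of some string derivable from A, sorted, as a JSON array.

FIRST sets, iterate to fixpoint:
iter 1:
  A via A→c b: +{c}
  B via B→A B c: +{c}
  C via C→c: +{c}
  S via S→a: +{a}
  S via S→b A: +{b}
  S via S→c C: +{c}
  FIRST[S]={a,b,c}  FIRST[A]={c}  FIRST[B]={c}  FIRST[C]={c}
iter 2:
  C via C→S: +{a,b}
  FIRST[S]={a,b,c}  FIRST[A]={c}  FIRST[B]={c}  FIRST[C]={a,b,c}
iter 3:
  A via A→C: +{a,b}
  B via B→A B c: +{a,b}
  FIRST[S]={a,b,c}  FIRST[A]={a,b,c}  FIRST[B]={a,b,c}  FIRST[C]={a,b,c}
iter 4: (no change)
  FIRST[S]={a,b,c}  FIRST[A]={a,b,c}  FIRST[B]={a,b,c}  FIRST[C]={a,b,c}

FIRST(A) = ["a", "b", "c"]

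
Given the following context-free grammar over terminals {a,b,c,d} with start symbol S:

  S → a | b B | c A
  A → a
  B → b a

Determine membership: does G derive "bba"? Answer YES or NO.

Convert to CNF:
  S -> T0 B | T2 A | a
  A -> a
  B -> T0 T1
  T0 -> b
  T1 -> a
  T2 -> c

CYK table (by increasing span):
  T[0,0] 'b' = {T0}  orig:{}
  T[1,1] 'b' = {T0}  orig:{}
  T[2,2] 'a' = {A,S,T1}  orig:{A,S}
  T[0,1] 'bb' = ∅
  T[1,2] 'ba' = {B}
  T[0,2] 'bba' = {S}

S ∈ T[0,2] ⇒ YES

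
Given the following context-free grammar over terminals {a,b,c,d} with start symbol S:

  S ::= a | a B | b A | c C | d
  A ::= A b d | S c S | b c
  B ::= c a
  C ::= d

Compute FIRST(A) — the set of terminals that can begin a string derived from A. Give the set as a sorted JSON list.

FIRST sets, iterate to fixpoint:
[1]
  A via A→b c: +{b}
  B via B→c a: +{c}
  C via C→d: +{d}
  S via S→a: +{a}
  S via S→b A: +{b}
  S via S→c C: +{c}
  S via S→d: +{d}
  FIRST(S)={a,b,c,d}  FIRST(A)={b}  FIRST(B)={c}  FIRST(C)={d}
[2]
  A via A→S c S: +{a,c,d}
  FIRST(S)={a,b,c,d}  FIRST(A)={a,b,c,d}  FIRST(B)={c}  FIRST(C)={d}
[3] — fixpoint
  FIRST(S)={a,b,c,d}  FIRST(A)={a,b,c,d}  FIRST(B)={c}  FIRST(C)={d}

FIRST(A) = ["a", "b", "c", "d"]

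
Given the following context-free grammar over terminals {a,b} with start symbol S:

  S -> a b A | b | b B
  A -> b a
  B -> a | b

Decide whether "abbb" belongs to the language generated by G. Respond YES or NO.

CNF form of G:
  S -> T0 B | T1 X2 | b
  A -> T0 T1
  B -> a | b
  T0 -> b
  T1 -> a
  X2 -> T0 A

Fill CYK table bottom-up:
  cell(0,0) a: {B,T1}  orig:{B}
  cell(1,1) b: {B,S,T0}  orig:{B,S}
  cell(2,2) b: {B,S,T0}  orig:{B,S}
  cell(3,3) b: {B,S,T0}  orig:{B,S}
  cell(0,1) ab: ∅
  cell(1,2) bb: {S}
  cell(2,3) bb: {S}
  cell(0,2) abb: ∅
  cell(1,3) bbb: ∅
  cell(0,3) abbb: ∅

S ∉ T[0,3] ⇒ NO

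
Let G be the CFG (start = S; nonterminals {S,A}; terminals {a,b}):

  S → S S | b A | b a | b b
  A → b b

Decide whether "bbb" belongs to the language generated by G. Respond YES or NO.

Convert to CNF:
  S -> S S | T0 A | T0 T0 | T0 T1
  A -> T0 T0
  T0 -> b
  T1 -> a

Fill CYK table bottom-up:
  [0..0]={T0}  "b"  orig:{}
  [1..1]={T0}  "b"  orig:{}
  [2..2]={T0}  "b"  orig:{}
  [0..1]={A,S}  "bb"
  [1..2]={A,S}  "bb"
  [0..2]={S}  "bbb"

S ∈ T[0,2] ⇒ YES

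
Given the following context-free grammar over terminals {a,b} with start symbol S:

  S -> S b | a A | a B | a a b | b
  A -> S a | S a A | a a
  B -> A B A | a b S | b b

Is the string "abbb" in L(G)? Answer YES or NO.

CNF form of G:
  S -> S T1 | T0 A | T0 B | T0 X5 | b
  A -> S T0 | S X2 | T0 T0
  B -> A X3 | T0 X4 | T1 T1
  T0 -> a
  T1 -> b
  X2 -> T0 A
  X3 -> B A
  X4 -> T1 S
  X5 -> T0 T1

CYK table (by increasing span):
  cell(0,0) a: {T0}  orig:{}
  cell(1,1) b: {S,T1}  orig:{S}
  cell(2,2) b: {S,T1}  orig:{S}
  cell(3,3) b: {S,T1}  orig:{S}
  cell(0,1) ab: {X5}  orig:{}
  cell(1,2) bb: {B,S,X4}  orig:{B,S}
  cell(2,3) bb: {B,S,X4}  orig:{B,S}
  cell(0,2) abb: {B,S}
  cell(1,3) bbb: {S,X4}  orig:{S}
  cell(0,3) abbb: {B,S}

S ∈ T[0,3] ⇒ YES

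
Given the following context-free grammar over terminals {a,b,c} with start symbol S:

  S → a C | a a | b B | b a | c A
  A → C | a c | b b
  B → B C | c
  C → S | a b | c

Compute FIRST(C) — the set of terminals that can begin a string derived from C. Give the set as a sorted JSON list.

Compute FIRST by fixpoint:
pass 1:
  A via A→a c: +{a}
  A via A→b b: +{b}
  B via B→c: +{c}
  C via C→a b: +{a}
  C via C→c: +{c}
  S via S→a C: +{a}
  S via S→b B: +{b}
  S via S→c A: +{c}
  FIRST(S)={a,b,c}  FIRST(A)={a,b}  FIRST(B)={c}  FIRST(C)={a,c}
pass 2:
  A via A→C: +{c}
  C via C→S: +{b}
  FIRST(S)={a,b,c}  FIRST(A)={a,b,c}  FIRST(B)={c}  FIRST(C)={a,b,c}
pass 3: (no change)
  FIRST(S)={a,b,c}  FIRST(A)={a,b,c}  FIRST(B)={c}  FIRST(C)={a,b,c}

FIRST(C) = ["a", "b", "c"]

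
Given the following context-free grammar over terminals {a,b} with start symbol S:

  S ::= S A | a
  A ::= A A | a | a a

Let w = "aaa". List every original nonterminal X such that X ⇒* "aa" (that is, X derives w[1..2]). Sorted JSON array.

Convert to CNF:
  S -> S A | a
  A -> A A | T0 T0 | a
  T0 -> a

CYK table (by increasing span) (cells [i..j] with 1 ≤ i ≤ j ≤ 2 only):
  T[1,1] 'a' = {A,S,T0}  orig:{A,S}
  T[2,2] 'a' = {A,S,T0}  orig:{A,S}
  T[1,2] 'aa' = {A,S}

Original NTs in T[1,2] deriving "aa": ["A", "S"]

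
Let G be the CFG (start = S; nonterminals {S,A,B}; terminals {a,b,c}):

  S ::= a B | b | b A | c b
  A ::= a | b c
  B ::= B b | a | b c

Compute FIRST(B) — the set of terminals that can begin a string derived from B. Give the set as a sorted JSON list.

FIRST iteration:
round 1:
  A via A→a: +{a}
  A via A→b c: +{b}
  B via B→a: +{a}
  B via B→b c: +{b}
  S via S→a B: +{a}
  S via S→b: +{b}
  S via S→c b: +{c}
  FIRST(S)={a,b,c}  FIRST(A)={a,b}  FIRST(B)={a,b}
round 2: (stable)
  FIRST(S)={a,b,c}  FIRST(A)={a,b}  FIRST(B)={a,b}

FIRST(B) = ["a", "b"]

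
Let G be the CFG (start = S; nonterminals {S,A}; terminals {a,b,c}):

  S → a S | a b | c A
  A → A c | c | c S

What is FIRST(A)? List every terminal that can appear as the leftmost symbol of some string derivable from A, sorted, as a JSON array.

Compute FIRST by fixpoint:
pass 1:
  A via A→c: +{c}
  S via S→a S: +{a}
  S via S→c A: +{c}
  FIRST(S)={a,c}  FIRST(A)={c}
pass 2: (no change)
  FIRST(S)={a,c}  FIRST(A)={c}

FIRST(A) = ["c"]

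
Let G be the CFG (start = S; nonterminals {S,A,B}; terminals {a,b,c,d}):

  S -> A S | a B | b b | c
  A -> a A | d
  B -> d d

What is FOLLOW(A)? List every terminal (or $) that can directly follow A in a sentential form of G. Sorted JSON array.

Compute FIRST by fixpoint:
[1]
  A via A→a A: +{a}
  A via A→d: +{d}
  B via B→d d: +{d}
  S via S→A S: +{a,d}
  S via S→b b: +{b}
  S via S→c: +{c}
  FIRST[S]={a,b,c,d}  FIRST[A]={a,d}  FIRST[B]={d}
[2] (stable)
  FIRST[S]={a,b,c,d}  FIRST[A]={a,d}  FIRST[B]={d}

Compute FOLLOW by fixpoint:
FOLLOW(S) := {$}
[1]
  S→A S: FOLLOW(A) ⊇ FIRST(S) = {a,b,c,d}; new: +{a,b,c,d}
  S→a B: FOLLOW(B) ⊇ FOLLOW(S) ⊇ {$}; new: +{$}
  FOLLOW(S)={$}  FOLLOW(A)={a,b,c,d}  FOLLOW(B)={$}
[2] (no change)
  FOLLOW(S)={$}  FOLLOW(A)={a,b,c,d}  FOLLOW(B)={$}

FOLLOW(A) = ["a", "b", "c", "d"]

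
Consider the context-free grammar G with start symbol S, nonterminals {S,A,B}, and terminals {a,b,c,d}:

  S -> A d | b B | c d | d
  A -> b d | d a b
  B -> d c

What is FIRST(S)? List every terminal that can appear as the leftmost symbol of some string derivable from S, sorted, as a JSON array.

FIRST iteration:
iter 1:
  A via A→b d: +{b}
  A via A→d a b: +{d}
  B via B→d c: +{d}
  S via S→A d: +{b,d}
  S via S→c d: +{c}
  S: {b,c,d}  A: {b,d}  B: {d}
iter 2: — fixpoint
  S: {b,c,d}  A: {b,d}  B: {d}

FIRST(S) = ["b", "c", "d"]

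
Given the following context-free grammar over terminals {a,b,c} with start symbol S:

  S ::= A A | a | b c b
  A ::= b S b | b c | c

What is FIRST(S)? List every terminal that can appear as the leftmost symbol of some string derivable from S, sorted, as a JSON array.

Compute FIRST by fixpoint:
[1]
  A via A→b S b: +{b}
  A via A→c: +{c}
  S via S→A A: +{b,c}
  S via S→a: +{a}
  S: {a,b,c}  A: {b,c}
[2] done
  S: {a,b,c}  A: {b,c}

FIRST(S) = ["a", "b", "c"]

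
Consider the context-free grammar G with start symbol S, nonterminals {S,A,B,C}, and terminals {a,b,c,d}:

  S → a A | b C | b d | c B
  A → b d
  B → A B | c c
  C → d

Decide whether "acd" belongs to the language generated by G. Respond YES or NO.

Convert to CNF:
  S -> T0 C | T0 T1 | T2 B | T3 A
  A -> T0 T1
  B -> A B | T2 T2
  C -> d
  T0 -> b
  T1 -> d
  T2 -> c
  T3 -> a

Fill CYK table bottom-up:
  T[0,0] 'a' = {T3}  orig:{}
  T[1,1] 'c' = {T2}  orig:{}
  T[2,2] 'd' = {C,T1}  orig:{C}
  T[0,1] 'ac' = ∅
  T[1,2] 'cd' = ∅
  T[0,2] 'acd' = ∅

S ∉ T[0,2] ⇒ NO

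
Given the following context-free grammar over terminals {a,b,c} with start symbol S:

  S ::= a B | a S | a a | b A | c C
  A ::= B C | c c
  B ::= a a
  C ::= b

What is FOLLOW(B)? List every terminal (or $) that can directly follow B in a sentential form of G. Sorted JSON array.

Compute FIRST by fixpoint:
iter 1:
  A via A→c c: +{c}
  B via B→a a: +{a}
  C via C→b: +{b}
  S via S→a B: +{a}
  S via S→b A: +{b}
  S via S→c C: +{c}
  FIRST(S)={a,b,c}  FIRST(A)={c}  FIRST(B)={a}  FIRST(C)={b}
iter 2:
  A via A→B C: +{a}
  FIRST(S)={a,b,c}  FIRST(A)={a,c}  FIRST(B)={a}  FIRST(C)={b}
iter 3: done
  FIRST(S)={a,b,c}  FIRST(A)={a,c}  FIRST(B)={a}  FIRST(C)={b}

FOLLOW iteration:
initialize: $ ∈ FOLLOW(S)
iter 1:
  A→B C: FOLLOW(B) ⊇ FIRST(C) = {b}; new: +{b}
  S→a B: FOLLOW(B) ⊇ FOLLOW(S) ⊇ {$}; new: +{$}
  S→b A: FOLLOW(A) ⊇ FOLLOW(S) ⊇ {$}; new: +{$}
  S→c C: FOLLOW(C) ⊇ FOLLOW(S) ⊇ {$}; new: +{$}
  S: {$}  A: {$}  B: {$,b}  C: {$}
iter 2: — fixpoint
  S: {$}  A: {$}  B: {$,b}  C: {$}

FOLLOW(B) = ["$", "b"]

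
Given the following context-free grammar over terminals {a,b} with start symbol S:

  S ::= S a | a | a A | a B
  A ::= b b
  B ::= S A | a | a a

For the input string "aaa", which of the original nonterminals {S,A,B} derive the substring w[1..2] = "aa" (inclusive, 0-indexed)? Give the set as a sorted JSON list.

Convert to CNF:
  S -> S T1 | T1 A | T1 B | a
  A -> T0 T0
  B -> S A | T1 T1 | a
  T0 -> b
  T1 -> a

CYK table (by increasing span) (cells [i..j] with 1 ≤ i ≤ j ≤ 2 only):
  cell(1,1) a: {B,S,T1}  orig:{B,S}
  cell(2,2) a: {B,S,T1}  orig:{B,S}
  cell(1,2) aa: {B,S}

Original NTs in T[1,2] deriving "aa": ["B", "S"]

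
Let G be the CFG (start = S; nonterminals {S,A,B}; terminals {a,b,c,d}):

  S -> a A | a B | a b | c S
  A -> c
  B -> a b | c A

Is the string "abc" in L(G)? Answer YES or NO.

Convert to CNF:
  S -> T0 A | T0 B | T0 T1 | T2 S
  A -> c
  B -> T0 T1 | T2 A
  T0 -> a
  T1 -> b
  T2 -> c

CYK fill:
  T[0,0] 'a' = {T0}  orig:{}
  T[1,1] 'b' = {T1}  orig:{}
  T[2,2] 'c' = {A,T2}  orig:{A}
  T[0,1] 'ab' = {B,S}
  T[1,2] 'bc' = ∅
  T[0,2] 'abc' = ∅

S ∉ T[0,2] ⇒ NO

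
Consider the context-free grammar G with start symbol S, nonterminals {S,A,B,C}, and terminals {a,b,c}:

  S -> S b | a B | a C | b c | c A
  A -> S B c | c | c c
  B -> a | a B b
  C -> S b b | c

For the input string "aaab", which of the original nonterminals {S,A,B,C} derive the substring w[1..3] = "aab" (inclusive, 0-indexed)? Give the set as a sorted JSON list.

CNF form of G:
  S -> S T2 | T0 A | T1 B | T1 C | T2 T0
  A -> S X3 | T0 T0 | c
  B -> T1 X4 | a
  C -> S X5 | c
  T0 -> c
  T1 -> a
  T2 -> b
  X3 -> B T0
  X4 -> B T2
  X5 -> T2 T2

CYK table (by increasing span) — only the sub-triangle for w[1..3]:
  [1..1]={B,T1}  "a"  orig:{B}
  [2..2]={B,T1}  "a"  orig:{B}
  [3..3]={T2}  "b"  orig:{}
  [1..2]={S}  "aa"
  [2..3]={X4}  "ab"  orig:{}
  [1..3]={B,S}  "aab"

Original NTs in T[1,3] deriving "aab": ["B", "S"]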